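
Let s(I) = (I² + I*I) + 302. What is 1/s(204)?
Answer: 1/83534 ≈ 1.1971e-5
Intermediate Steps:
s(I) = 302 + 2*I² (s(I) = (I² + I²) + 302 = 2*I² + 302 = 302 + 2*I²)
1/s(204) = 1/(302 + 2*204²) = 1/(302 + 2*41616) = 1/(302 + 83232) = 1/83534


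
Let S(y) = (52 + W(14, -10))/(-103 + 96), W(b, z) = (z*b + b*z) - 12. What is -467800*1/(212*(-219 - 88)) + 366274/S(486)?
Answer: 20872788889/1952520 ≈ 10690.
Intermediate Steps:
W(b, z) = -12 + 2*b*z (W(b, z) = (b*z + b*z) - 12 = 2*b*z - 12 = -12 + 2*b*z)
S(y) = 240/7 (S(y) = (52 + (-12 + 2*14*(-10)))/(-103 + 96) = (52 + (-12 - 280))/(-7) = (52 - 292)*(-⅐) = -240*(-⅐) = 240/7)
-467800*1/(212*(-219 - 88)) + 366274/S(486) = -467800*1/(212*(-219 - 88)) + 366274/(240/7) = -467800/((-307*212)) + 366274*(7/240) = -467800/(-65084) + 1281959/120 = -467800*(-1/65084) + 1281959/120 = 116950/16271 + 1281959/120 = 20872788889/1952520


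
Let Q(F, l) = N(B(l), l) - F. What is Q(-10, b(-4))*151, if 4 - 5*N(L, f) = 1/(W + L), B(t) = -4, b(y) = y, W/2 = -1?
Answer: 9815/6 ≈ 1635.8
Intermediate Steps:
W = -2 (W = 2*(-1) = -2)
N(L, f) = 4/5 - 1/(5*(-2 + L))
Q(F, l) = 5/6 - F (Q(F, l) = (-9 + 4*(-4))/(5*(-2 - 4)) - F = (1/5)*(-9 - 16)/(-6) - F = (1/5)*(-1/6)*(-25) - F = 5/6 - F)
Q(-10, b(-4))*151 = (5/6 - 1*(-10))*151 = (5/6 + 10)*151 = (65/6)*151 = 9815/6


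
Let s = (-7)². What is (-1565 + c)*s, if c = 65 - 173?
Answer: -81977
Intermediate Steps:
s = 49
c = -108
(-1565 + c)*s = (-1565 - 108)*49 = -1673*49 = -81977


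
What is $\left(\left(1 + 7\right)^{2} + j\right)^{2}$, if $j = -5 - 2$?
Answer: $3249$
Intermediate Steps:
$j = -7$ ($j = -5 - 2 = -7$)
$\left(\left(1 + 7\right)^{2} + j\right)^{2} = \left(\left(1 + 7\right)^{2} - 7\right)^{2} = \left(8^{2} - 7\right)^{2} = \left(64 - 7\right)^{2} = 57^{2} = 3249$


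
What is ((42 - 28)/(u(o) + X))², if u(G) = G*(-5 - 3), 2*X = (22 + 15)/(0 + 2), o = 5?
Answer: 3136/15129 ≈ 0.20728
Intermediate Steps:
X = 37/4 (X = ((22 + 15)/(0 + 2))/2 = (37/2)/2 = (37*(½))/2 = (½)*(37/2) = 37/4 ≈ 9.2500)
u(G) = -8*G (u(G) = G*(-8) = -8*G)
((42 - 28)/(u(o) + X))² = ((42 - 28)/(-8*5 + 37/4))² = (14/(-40 + 37/4))² = (14/(-123/4))² = (14*(-4/123))² = (-56/123)² = 3136/15129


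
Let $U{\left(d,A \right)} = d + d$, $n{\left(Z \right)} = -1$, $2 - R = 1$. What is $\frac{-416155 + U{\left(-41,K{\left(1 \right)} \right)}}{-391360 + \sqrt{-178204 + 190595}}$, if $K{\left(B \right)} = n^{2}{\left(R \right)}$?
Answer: $\frac{162898512320}{153162637209} + \frac{416237 \sqrt{12391}}{153162637209} \approx 1.0639$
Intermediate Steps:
$R = 1$ ($R = 2 - 1 = 1$)
$K{\left(B \right)} = 1$ ($K{\left(B \right)} = \left(-1\right)^{2} = 1$)
$U{\left(d,A \right)} = 2 d$
$\frac{-416155 + U{\left(-41,K{\left(1 \right)} \right)}}{-391360 + \sqrt{-178204 + 190595}} = \frac{-416155 + 2 \left(-41\right)}{-391360 + \sqrt{-178204 + 190595}} = \frac{-416155 - 82}{-391360 + \sqrt{12391}} = - \frac{416237}{-391360 + \sqrt{12391}}$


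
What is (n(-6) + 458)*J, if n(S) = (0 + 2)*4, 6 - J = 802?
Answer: -370936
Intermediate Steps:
J = -796 (J = 6 - 1*802 = 6 - 802 = -796)
n(S) = 8 (n(S) = 2*4 = 8)
(n(-6) + 458)*J = (8 + 458)*(-796) = 466*(-796) = -370936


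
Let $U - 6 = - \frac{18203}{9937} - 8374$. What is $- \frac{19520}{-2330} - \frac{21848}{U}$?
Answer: $\frac{212934962296}{19378847427} \approx 10.988$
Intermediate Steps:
$U = - \frac{83171019}{9937}$ ($U = 6 - \left(8374 + \frac{18203}{9937}\right) = 6 - \frac{83230641}{9937} = - \frac{83171019}{9937} \approx -8369.8$)
$- \frac{19520}{-2330} - \frac{21848}{U} = - \frac{19520}{-2330} - \frac{21848}{- \frac{83171019}{9937}} = \left(-19520\right) \left(- \frac{1}{2330}\right) - - \frac{217103576}{83171019} = \frac{1952}{233} + \frac{217103576}{83171019} = \frac{212934962296}{19378847427}$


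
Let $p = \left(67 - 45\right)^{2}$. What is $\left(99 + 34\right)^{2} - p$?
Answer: $17205$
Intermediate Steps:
$p = 484$ ($p = 22^{2} = 484$)
$\left(99 + 34\right)^{2} - p = \left(99 + 34\right)^{2} - 484 = 133^{2} - 484 = 17689 - 484 = 17205$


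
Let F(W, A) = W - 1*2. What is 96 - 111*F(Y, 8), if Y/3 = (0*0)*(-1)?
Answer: 318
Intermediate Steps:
Y = 0 (Y = 3*((0*0)*(-1)) = 3*(0*(-1)) = 3*0 = 0)
F(W, A) = -2 + W (F(W, A) = W - 2 = -2 + W)
96 - 111*F(Y, 8) = 96 - 111*(-2 + 0) = 96 - 111*(-2) = 96 + 222 = 318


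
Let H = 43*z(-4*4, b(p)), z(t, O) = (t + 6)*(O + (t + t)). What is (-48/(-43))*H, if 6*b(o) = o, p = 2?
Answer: 15200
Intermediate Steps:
b(o) = o/6
z(t, O) = (6 + t)*(O + 2*t)
H = 40850/3 (H = 43*(2*(-4*4)² + 6*((⅙)*2) + 12*(-4*4) + ((⅙)*2)*(-4*4)) = 43*(2*(-16)² + 6*(⅓) + 12*(-16) + (⅓)*(-16)) = 43*(2*256 + 2 - 192 - 16/3) = 43*(512 + 2 - 192 - 16/3) = 43*(950/3) = 40850/3 ≈ 13617.)
(-48/(-43))*H = -48/(-43)*(40850/3) = -48*(-1/43)*(40850/3) = (48/43)*(40850/3) = 15200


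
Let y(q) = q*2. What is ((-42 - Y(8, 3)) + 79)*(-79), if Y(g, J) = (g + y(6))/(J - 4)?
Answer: -4503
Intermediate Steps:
y(q) = 2*q
Y(g, J) = (12 + g)/(-4 + J) (Y(g, J) = (g + 2*6)/(J - 4) = (g + 12)/(-4 + J) = (12 + g)/(-4 + J))
((-42 - Y(8, 3)) + 79)*(-79) = ((-42 - (12 + 8)/(-4 + 3)) + 79)*(-79) = ((-42 - 20/(-1)) + 79)*(-79) = ((-42 - (-1)*20) + 79)*(-79) = ((-42 - 1*(-20)) + 79)*(-79) = ((-42 + 20) + 79)*(-79) = (-22 + 79)*(-79) = 57*(-79) = -4503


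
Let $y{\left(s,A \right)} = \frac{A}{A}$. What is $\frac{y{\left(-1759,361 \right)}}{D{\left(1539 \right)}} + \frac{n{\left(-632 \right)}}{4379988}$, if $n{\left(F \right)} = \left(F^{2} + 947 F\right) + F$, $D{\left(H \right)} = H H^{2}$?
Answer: $- \frac{60665079593345}{1330477498781181} \approx -0.045596$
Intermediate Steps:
$D{\left(H \right)} = H^{3}$
$y{\left(s,A \right)} = 1$
$n{\left(F \right)} = F^{2} + 948 F$
$\frac{y{\left(-1759,361 \right)}}{D{\left(1539 \right)}} + \frac{n{\left(-632 \right)}}{4379988} = 1 \frac{1}{1539^{3}} + \frac{\left(-632\right) \left(948 - 632\right)}{4379988} = 1 \cdot \frac{1}{3645153819} + \left(-632\right) 316 \cdot \frac{1}{4379988} = 1 \cdot \frac{1}{3645153819} - \frac{49928}{1094997} = \frac{1}{3645153819} - \frac{49928}{1094997} = - \frac{60665079593345}{1330477498781181}$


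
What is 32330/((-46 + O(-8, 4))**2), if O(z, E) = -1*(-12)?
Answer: 16165/578 ≈ 27.967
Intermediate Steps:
O(z, E) = 12
32330/((-46 + O(-8, 4))**2) = 32330/((-46 + 12)**2) = 32330/((-34)**2) = 32330/1156 = 32330*(1/1156) = 16165/578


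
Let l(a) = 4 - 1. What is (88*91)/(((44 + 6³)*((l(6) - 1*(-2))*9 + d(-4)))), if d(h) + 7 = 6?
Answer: 7/10 ≈ 0.70000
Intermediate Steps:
l(a) = 3
d(h) = -1 (d(h) = -7 + 6 = -1)
(88*91)/(((44 + 6³)*((l(6) - 1*(-2))*9 + d(-4)))) = (88*91)/(((44 + 6³)*((3 - 1*(-2))*9 - 1))) = 8008/(((44 + 216)*((3 + 2)*9 - 1))) = 8008/((260*(5*9 - 1))) = 8008/((260*(45 - 1))) = 8008/((260*44)) = 8008/11440 = 8008*(1/11440) = 7/10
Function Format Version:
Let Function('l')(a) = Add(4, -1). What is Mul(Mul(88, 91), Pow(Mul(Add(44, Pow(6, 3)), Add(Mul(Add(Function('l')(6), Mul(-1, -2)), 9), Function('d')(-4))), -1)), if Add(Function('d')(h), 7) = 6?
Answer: Rational(7, 10) ≈ 0.70000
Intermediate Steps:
Function('l')(a) = 3
Function('d')(h) = -1 (Function('d')(h) = Add(-7, 6) = -1)
Mul(Mul(88, 91), Pow(Mul(Add(44, Pow(6, 3)), Add(Mul(Add(Function('l')(6), Mul(-1, -2)), 9), Function('d')(-4))), -1)) = Mul(Mul(88, 91), Pow(Mul(Add(44, Pow(6, 3)), Add(Mul(Add(3, Mul(-1, -2)), 9), -1)), -1)) = Mul(8008, Pow(Mul(Add(44, 216), Add(Mul(Add(3, 2), 9), -1)), -1)) = Mul(8008, Pow(Mul(260, Add(Mul(5, 9), -1)), -1)) = Mul(8008, Pow(Mul(260, Add(45, -1)), -1)) = Mul(8008, Pow(Mul(260, 44), -1)) = Mul(8008, Pow(11440, -1)) = Mul(8008, Rational(1, 11440)) = Rational(7, 10)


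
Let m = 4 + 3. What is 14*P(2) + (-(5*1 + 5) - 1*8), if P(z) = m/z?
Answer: 31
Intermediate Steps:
m = 7
P(z) = 7/z
14*P(2) + (-(5*1 + 5) - 1*8) = 14*(7/2) + (-(5*1 + 5) - 1*8) = 14*(7*(½)) + (-(5 + 5) - 8) = 14*(7/2) + (-1*10 - 8) = 49 + (-10 - 8) = 49 - 18 = 31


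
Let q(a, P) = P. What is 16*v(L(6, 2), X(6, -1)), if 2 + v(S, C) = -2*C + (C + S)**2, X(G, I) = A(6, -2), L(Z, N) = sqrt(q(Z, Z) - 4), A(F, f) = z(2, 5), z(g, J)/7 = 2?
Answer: 2688 + 448*sqrt(2) ≈ 3321.6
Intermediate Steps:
z(g, J) = 14 (z(g, J) = 7*2 = 14)
A(F, f) = 14
L(Z, N) = sqrt(-4 + Z) (L(Z, N) = sqrt(Z - 4) = sqrt(-4 + Z))
X(G, I) = 14
v(S, C) = -2 + (C + S)**2 - 2*C (v(S, C) = -2 + (-2*C + (C + S)**2) = -2 + ((C + S)**2 - 2*C) = -2 + (C + S)**2 - 2*C)
16*v(L(6, 2), X(6, -1)) = 16*(-2 + (14 + sqrt(-4 + 6))**2 - 2*14) = 16*(-2 + (14 + sqrt(2))**2 - 28) = 16*(-30 + (14 + sqrt(2))**2) = -480 + 16*(14 + sqrt(2))**2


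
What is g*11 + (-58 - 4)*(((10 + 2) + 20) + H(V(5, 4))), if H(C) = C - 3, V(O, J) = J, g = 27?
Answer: -1749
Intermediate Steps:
H(C) = -3 + C
g*11 + (-58 - 4)*(((10 + 2) + 20) + H(V(5, 4))) = 27*11 + (-58 - 4)*(((10 + 2) + 20) + (-3 + 4)) = 297 - 62*((12 + 20) + 1) = 297 - 62*(32 + 1) = 297 - 62*33 = 297 - 2046 = -1749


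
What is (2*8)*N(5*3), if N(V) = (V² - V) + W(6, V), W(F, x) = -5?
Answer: 3280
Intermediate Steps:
N(V) = -5 + V² - V (N(V) = (V² - V) - 5 = -5 + V² - V)
(2*8)*N(5*3) = (2*8)*(-5 + (5*3)² - 5*3) = 16*(-5 + 15² - 1*15) = 16*(-5 + 225 - 15) = 16*205 = 3280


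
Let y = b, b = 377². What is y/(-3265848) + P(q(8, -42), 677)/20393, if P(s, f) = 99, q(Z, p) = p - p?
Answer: -2575117745/66600438264 ≈ -0.038665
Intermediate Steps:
q(Z, p) = 0
b = 142129
y = 142129
y/(-3265848) + P(q(8, -42), 677)/20393 = 142129/(-3265848) + 99/20393 = 142129*(-1/3265848) + 99*(1/20393) = -142129/3265848 + 99/20393 = -2575117745/66600438264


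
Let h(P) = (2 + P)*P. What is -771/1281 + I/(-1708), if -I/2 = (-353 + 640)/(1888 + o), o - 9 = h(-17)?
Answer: -1105841/1837808 ≈ -0.60172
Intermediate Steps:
h(P) = P*(2 + P)
o = 264 (o = 9 - 17*(2 - 17) = 9 - 17*(-15) = 9 + 255 = 264)
I = -287/1076 (I = -2*(-353 + 640)/(1888 + 264) = -574/2152 = -2*287/2152 = -287/1076 ≈ -0.26673)
-771/1281 + I/(-1708) = -771/1281 - 287/1076/(-1708) = -771*1/1281 - 287/1076*(-1/1708) = -257/427 + 41/262544 = -1105841/1837808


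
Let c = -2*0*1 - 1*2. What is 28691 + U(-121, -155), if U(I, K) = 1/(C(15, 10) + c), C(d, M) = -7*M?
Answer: 2065751/72 ≈ 28691.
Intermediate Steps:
c = -2 (c = 0*1 - 2 = 0 - 2 = -2)
U(I, K) = -1/72 (U(I, K) = 1/(-7*10 - 2) = 1/(-70 - 2) = 1/(-72) = -1/72)
28691 + U(-121, -155) = 28691 - 1/72 = 2065751/72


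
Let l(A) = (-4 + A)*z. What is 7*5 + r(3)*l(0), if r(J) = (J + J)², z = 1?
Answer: -109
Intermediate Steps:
r(J) = 4*J² (r(J) = (2*J)² = 4*J²)
l(A) = -4 + A (l(A) = (-4 + A)*1 = -4 + A)
7*5 + r(3)*l(0) = 7*5 + (4*3²)*(-4 + 0) = 35 + (4*9)*(-4) = 35 + 36*(-4) = 35 - 144 = -109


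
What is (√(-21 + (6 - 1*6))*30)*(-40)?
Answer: -1200*I*√21 ≈ -5499.1*I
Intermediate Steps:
(√(-21 + (6 - 1*6))*30)*(-40) = (√(-21 + (6 - 6))*30)*(-40) = (√(-21 + 0)*30)*(-40) = (√(-21)*30)*(-40) = ((I*√21)*30)*(-40) = (30*I*√21)*(-40) = -1200*I*√21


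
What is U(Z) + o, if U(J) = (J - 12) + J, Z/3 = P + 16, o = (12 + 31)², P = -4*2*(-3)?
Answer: 2077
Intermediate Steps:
P = 24 (P = -8*(-3) = 24)
o = 1849 (o = 43² = 1849)
Z = 120 (Z = 3*(24 + 16) = 3*40 = 120)
U(J) = -12 + 2*J (U(J) = (-12 + J) + J = -12 + 2*J)
U(Z) + o = (-12 + 2*120) + 1849 = (-12 + 240) + 1849 = 228 + 1849 = 2077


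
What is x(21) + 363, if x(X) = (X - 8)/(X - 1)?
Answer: 7273/20 ≈ 363.65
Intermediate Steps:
x(X) = (-8 + X)/(-1 + X)
x(21) + 363 = (-8 + 21)/(-1 + 21) + 363 = 13/20 + 363 = 7273/20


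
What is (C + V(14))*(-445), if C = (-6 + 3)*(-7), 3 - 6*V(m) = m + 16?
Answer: -14685/2 ≈ -7342.5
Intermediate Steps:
V(m) = -13/6 - m/6 (V(m) = ½ - (m + 16)/6 = ½ - (16 + m)/6 = ½ + (-8/3 - m/6) = -13/6 - m/6)
C = 21 (C = -3*(-7) = 21)
(C + V(14))*(-445) = (21 + (-13/6 - ⅙*14))*(-445) = (21 + (-13/6 - 7/3))*(-445) = (21 - 9/2)*(-445) = (33/2)*(-445) = -14685/2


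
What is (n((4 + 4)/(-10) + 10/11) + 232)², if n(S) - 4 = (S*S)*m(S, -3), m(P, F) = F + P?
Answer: 1541251493018176/27680640625 ≈ 55680.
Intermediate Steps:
n(S) = 4 + S²*(-3 + S) (n(S) = 4 + (S*S)*(-3 + S) = 4 + S²*(-3 + S))
(n((4 + 4)/(-10) + 10/11) + 232)² = ((4 + ((4 + 4)/(-10) + 10/11)²*(-3 + ((4 + 4)/(-10) + 10/11))) + 232)² = ((4 + (8*(-⅒) + 10*(1/11))²*(-3 + (8*(-⅒) + 10*(1/11)))) + 232)² = ((4 + (-⅘ + 10/11)²*(-3 + (-⅘ + 10/11))) + 232)² = ((4 + (6/55)²*(-3 + 6/55)) + 232)² = ((4 + (36/3025)*(-159/55)) + 232)² = ((4 - 5724/166375) + 232)² = (659776/166375 + 232)² = (39258776/166375)² = 1541251493018176/27680640625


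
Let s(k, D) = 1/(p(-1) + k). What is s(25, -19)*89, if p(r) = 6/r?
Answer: 89/19 ≈ 4.6842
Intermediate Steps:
s(k, D) = 1/(-6 + k) (s(k, D) = 1/(6/(-1) + k) = 1/(6*(-1) + k) = 1/(-6 + k))
s(25, -19)*89 = 89/(-6 + 25) = 89/19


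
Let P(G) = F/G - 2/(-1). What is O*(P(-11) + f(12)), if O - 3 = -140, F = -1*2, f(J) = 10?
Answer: -18358/11 ≈ -1668.9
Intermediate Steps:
F = -2
O = -137 (O = 3 - 140 = -137)
P(G) = 2 - 2/G (P(G) = -2/G - 2/(-1) = -2/G - 2*(-1) = -2/G + 2 = 2 - 2/G)
O*(P(-11) + f(12)) = -137*((2 - 2/(-11)) + 10) = -137*((2 - 2*(-1/11)) + 10) = -137*((2 + 2/11) + 10) = -137*(24/11 + 10) = -137*134/11 = -18358/11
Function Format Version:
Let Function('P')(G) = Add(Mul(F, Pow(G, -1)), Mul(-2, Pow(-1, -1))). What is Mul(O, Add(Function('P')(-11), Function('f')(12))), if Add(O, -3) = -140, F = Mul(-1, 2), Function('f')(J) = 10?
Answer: Rational(-18358, 11) ≈ -1668.9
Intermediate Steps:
F = -2
O = -137 (O = Add(3, -140) = -137)
Function('P')(G) = Add(2, Mul(-2, Pow(G, -1))) (Function('P')(G) = Add(Mul(-2, Pow(G, -1)), Mul(-2, Pow(-1, -1))) = Add(Mul(-2, Pow(G, -1)), Mul(-2, -1)) = Add(Mul(-2, Pow(G, -1)), 2) = Add(2, Mul(-2, Pow(G, -1))))
Mul(O, Add(Function('P')(-11), Function('f')(12))) = Mul(-137, Add(Add(2, Mul(-2, Pow(-11, -1))), 10)) = Mul(-137, Add(Add(2, Mul(-2, Rational(-1, 11))), 10)) = Mul(-137, Add(Add(2, Rational(2, 11)), 10)) = Mul(-137, Add(Rational(24, 11), 10)) = Mul(-137, Rational(134, 11)) = Rational(-18358, 11)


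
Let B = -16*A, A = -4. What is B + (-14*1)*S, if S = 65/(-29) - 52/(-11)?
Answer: 9314/319 ≈ 29.197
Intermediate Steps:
B = 64 (B = -16*(-4) = 64)
S = 793/319 (S = 65*(-1/29) - 52*(-1/11) = -65/29 + 52/11 = 793/319 ≈ 2.4859)
B + (-14*1)*S = 64 - 14*1*(793/319) = 64 - 14*793/319 = 64 - 11102/319 = 9314/319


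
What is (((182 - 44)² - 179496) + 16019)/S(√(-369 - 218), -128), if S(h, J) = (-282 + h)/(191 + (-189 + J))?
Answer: -5131993356/80111 - 18198558*I*√587/80111 ≈ -64061.0 - 5503.8*I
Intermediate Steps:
S(h, J) = (-282 + h)/(2 + J)
(((182 - 44)² - 179496) + 16019)/S(√(-369 - 218), -128) = (((182 - 44)² - 179496) + 16019)/(((-282 + √(-369 - 218))/(2 - 128))) = ((138² - 179496) + 16019)/(((-282 + √(-587))/(-126))) = ((19044 - 179496) + 16019)/((-(-282 + I*√587)/126)) = (-160452 + 16019)/(47/21 - I*√587/126) = -144433/(47/21 - I*√587/126)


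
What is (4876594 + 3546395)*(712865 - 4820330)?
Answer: -34597132512885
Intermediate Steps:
(4876594 + 3546395)*(712865 - 4820330) = 8422989*(-4107465) = -34597132512885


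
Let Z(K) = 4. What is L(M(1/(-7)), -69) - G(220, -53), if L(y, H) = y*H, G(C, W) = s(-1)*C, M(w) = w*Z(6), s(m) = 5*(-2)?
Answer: 15676/7 ≈ 2239.4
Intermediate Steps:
s(m) = -10
M(w) = 4*w (M(w) = w*4 = 4*w)
G(C, W) = -10*C
L(y, H) = H*y
L(M(1/(-7)), -69) - G(220, -53) = -276/(-7) - (-10)*220 = -276*(-1)/7 - 1*(-2200) = -69*(-4/7) + 2200 = 276/7 + 2200 = 15676/7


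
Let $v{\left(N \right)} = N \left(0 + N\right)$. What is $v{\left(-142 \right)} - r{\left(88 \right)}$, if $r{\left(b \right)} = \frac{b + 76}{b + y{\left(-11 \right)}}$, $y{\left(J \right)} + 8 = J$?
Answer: $\frac{1391152}{69} \approx 20162.0$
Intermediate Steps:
$y{\left(J \right)} = -8 + J$
$v{\left(N \right)} = N^{2}$ ($v{\left(N \right)} = N N = N^{2}$)
$r{\left(b \right)} = \frac{76 + b}{-19 + b}$ ($r{\left(b \right)} = \frac{b + 76}{b - 19} = \frac{76 + b}{b - 19} = \frac{76 + b}{-19 + b}$)
$v{\left(-142 \right)} - r{\left(88 \right)} = \left(-142\right)^{2} - \frac{76 + 88}{-19 + 88} = 20164 - \frac{1}{69} \cdot 164 = 20164 - \frac{164}{69} = \frac{1391152}{69}$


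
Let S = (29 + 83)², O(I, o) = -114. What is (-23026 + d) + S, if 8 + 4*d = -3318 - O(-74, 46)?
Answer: -11285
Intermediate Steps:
S = 12544 (S = 112² = 12544)
d = -803 (d = -2 + (-3318 - 1*(-114))/4 = -2 + (-3318 + 114)/4 = -2 + (¼)*(-3204) = -2 - 801 = -803)
(-23026 + d) + S = (-23026 - 803) + 12544 = -23829 + 12544 = -11285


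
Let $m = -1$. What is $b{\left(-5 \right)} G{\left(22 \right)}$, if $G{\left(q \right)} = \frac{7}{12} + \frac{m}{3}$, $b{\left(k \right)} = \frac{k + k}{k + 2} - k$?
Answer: $\frac{25}{12} \approx 2.0833$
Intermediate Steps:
$b{\left(k \right)} = - k + \frac{2 k}{2 + k}$ ($b{\left(k \right)} = \frac{2 k}{2 + k} - k = - k + \frac{2 k}{2 + k}$)
$G{\left(q \right)} = \frac{1}{4}$ ($G{\left(q \right)} = \frac{7}{12} - \frac{1}{3} = \frac{1}{4}$)
$b{\left(-5 \right)} G{\left(22 \right)} = - \frac{\left(-5\right)^{2}}{2 - 5} \cdot \frac{1}{4} = \left(-1\right) 25 \frac{1}{-3} \cdot \frac{1}{4} = \left(-1\right) 25 \left(- \frac{1}{3}\right) \frac{1}{4} = \frac{25}{3} \cdot \frac{1}{4} = \frac{25}{12}$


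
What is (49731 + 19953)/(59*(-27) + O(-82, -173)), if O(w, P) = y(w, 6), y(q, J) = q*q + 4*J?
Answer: 69684/5155 ≈ 13.518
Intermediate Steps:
y(q, J) = q**2 + 4*J
O(w, P) = 24 + w**2 (O(w, P) = w**2 + 4*6 = w**2 + 24 = 24 + w**2)
(49731 + 19953)/(59*(-27) + O(-82, -173)) = (49731 + 19953)/(59*(-27) + (24 + (-82)**2)) = 69684/(-1593 + (24 + 6724)) = 69684/(-1593 + 6748) = 69684/5155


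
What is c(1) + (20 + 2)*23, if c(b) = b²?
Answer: 507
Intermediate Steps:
c(1) + (20 + 2)*23 = 1² + (20 + 2)*23 = 1 + 22*23 = 1 + 506 = 507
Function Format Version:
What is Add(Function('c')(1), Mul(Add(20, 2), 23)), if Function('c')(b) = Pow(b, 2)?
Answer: 507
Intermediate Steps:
Add(Function('c')(1), Mul(Add(20, 2), 23)) = Add(Pow(1, 2), Mul(Add(20, 2), 23)) = Add(1, Mul(22, 23)) = Add(1, 506) = 507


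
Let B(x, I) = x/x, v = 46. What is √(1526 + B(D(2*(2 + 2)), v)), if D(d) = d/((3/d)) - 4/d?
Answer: √1527 ≈ 39.077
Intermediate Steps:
D(d) = -4/d + d²/3 (D(d) = d*(d/3) - 4/d = d²/3 - 4/d = -4/d + d²/3)
B(x, I) = 1
√(1526 + B(D(2*(2 + 2)), v)) = √(1526 + 1) = √1527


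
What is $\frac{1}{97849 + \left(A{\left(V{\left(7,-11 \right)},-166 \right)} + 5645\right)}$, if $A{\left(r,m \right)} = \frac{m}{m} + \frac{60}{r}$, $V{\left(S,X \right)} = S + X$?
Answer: $\frac{1}{103480} \approx 9.6637 \cdot 10^{-6}$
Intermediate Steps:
$A{\left(r,m \right)} = 1 + \frac{60}{r}$
$\frac{1}{97849 + \left(A{\left(V{\left(7,-11 \right)},-166 \right)} + 5645\right)} = \frac{1}{97849 + \left(\frac{60 + \left(7 - 11\right)}{7 - 11} + 5645\right)} = \frac{1}{97849 + \left(\frac{60 - 4}{-4} + 5645\right)} = \frac{1}{97849 + \left(\left(- \frac{1}{4}\right) 56 + 5645\right)} = \frac{1}{97849 + \left(-14 + 5645\right)} = \frac{1}{97849 + 5631} = \frac{1}{103480}$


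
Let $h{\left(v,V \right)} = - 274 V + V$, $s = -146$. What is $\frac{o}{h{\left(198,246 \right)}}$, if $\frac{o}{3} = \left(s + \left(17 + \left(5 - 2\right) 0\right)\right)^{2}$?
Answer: $- \frac{5547}{7462} \approx -0.74337$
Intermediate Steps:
$h{\left(v,V \right)} = - 273 V$
$o = 49923$ ($o = 3 \left(-146 + \left(17 + \left(5 - 2\right) 0\right)\right)^{2} = 3 \left(-146 + \left(17 + 3 \cdot 0\right)\right)^{2} = 3 \left(-146 + \left(17 + 0\right)\right)^{2} = 3 \left(-146 + 17\right)^{2} = 3 \left(-129\right)^{2} = 3 \cdot 16641 = 49923$)
$\frac{o}{h{\left(198,246 \right)}} = \frac{49923}{\left(-273\right) 246} = \frac{49923}{-67158} = 49923 \left(- \frac{1}{67158}\right) = - \frac{5547}{7462}$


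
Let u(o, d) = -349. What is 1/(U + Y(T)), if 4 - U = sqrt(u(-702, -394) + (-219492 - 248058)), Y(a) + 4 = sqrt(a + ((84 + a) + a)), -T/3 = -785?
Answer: 1/(sqrt(7149) - I*sqrt(467899)) ≈ 0.00017799 + 0.0014399*I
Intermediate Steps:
T = 2355 (T = -3*(-785) = 2355)
Y(a) = -4 + sqrt(84 + 3*a) (Y(a) = -4 + sqrt(a + ((84 + a) + a)) = -4 + sqrt(a + (84 + 2*a)) = -4 + sqrt(84 + 3*a))
U = 4 - I*sqrt(467899) (U = 4 - sqrt(-349 + (-219492 - 248058)) = 4 - sqrt(-349 - 467550) = 4 - sqrt(-467899) = 4 - I*sqrt(467899) ≈ 4.0 - 684.03*I)
1/(U + Y(T)) = 1/((4 - I*sqrt(467899)) + (-4 + sqrt(84 + 3*2355))) = 1/((4 - I*sqrt(467899)) + (-4 + sqrt(84 + 7065))) = 1/((4 - I*sqrt(467899)) + (-4 + sqrt(7149))) = 1/(sqrt(7149) - I*sqrt(467899))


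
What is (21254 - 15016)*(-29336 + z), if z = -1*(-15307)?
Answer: -87512902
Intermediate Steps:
z = 15307
(21254 - 15016)*(-29336 + z) = (21254 - 15016)*(-29336 + 15307) = 6238*(-14029) = -87512902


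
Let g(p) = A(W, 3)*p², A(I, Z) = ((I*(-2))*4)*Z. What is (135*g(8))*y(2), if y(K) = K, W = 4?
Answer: -1658880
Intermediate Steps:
A(I, Z) = -8*I*Z (A(I, Z) = (-2*I*4)*Z = (-8*I)*Z = -8*I*Z)
g(p) = -96*p² (g(p) = (-8*4*3)*p² = -96*p²)
(135*g(8))*y(2) = (135*(-96*8²))*2 = (135*(-96*64))*2 = (135*(-6144))*2 = -829440*2 = -1658880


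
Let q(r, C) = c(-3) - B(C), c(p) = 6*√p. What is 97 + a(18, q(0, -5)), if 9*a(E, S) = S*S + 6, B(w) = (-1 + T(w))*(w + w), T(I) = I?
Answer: 1457/3 - 80*I*√3 ≈ 485.67 - 138.56*I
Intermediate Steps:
B(w) = 2*w*(-1 + w) (B(w) = (-1 + w)*(w + w) = (-1 + w)*(2*w) = 2*w*(-1 + w))
q(r, C) = -2*C*(-1 + C) + 6*I*√3 (q(r, C) = 6*√(-3) - 2*C*(-1 + C) = 6*(I*√3) - 2*C*(-1 + C) = 6*I*√3 - 2*C*(-1 + C) = -2*C*(-1 + C) + 6*I*√3)
a(E, S) = ⅔ + S²/9 (a(E, S) = (S*S + 6)/9 = (S² + 6)/9 = (6 + S²)/9 = ⅔ + S²/9)
97 + a(18, q(0, -5)) = 97 + (⅔ + (-2*(-5)*(-1 - 5) + 6*I*√3)²/9) = 97 + (⅔ + (-2*(-5)*(-6) + 6*I*√3)²/9) = 97 + (⅔ + (-60 + 6*I*√3)²/9) = 293/3 + (-60 + 6*I*√3)²/9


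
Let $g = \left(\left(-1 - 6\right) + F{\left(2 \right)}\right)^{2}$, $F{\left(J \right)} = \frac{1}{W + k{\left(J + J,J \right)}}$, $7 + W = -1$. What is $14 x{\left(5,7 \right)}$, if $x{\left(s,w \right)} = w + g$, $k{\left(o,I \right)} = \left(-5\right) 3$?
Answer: $\frac{419258}{529} \approx 792.55$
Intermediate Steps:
$k{\left(o,I \right)} = -15$
$W = -8$ ($W = -7 - 1 = -8$)
$F{\left(J \right)} = - \frac{1}{23}$ ($F{\left(J \right)} = \frac{1}{-8 - 15} = \frac{1}{-23} = - \frac{1}{23}$)
$g = \frac{26244}{529}$ ($g = \left(\left(-1 - 6\right) - \frac{1}{23}\right)^{2} = \left(-7 - \frac{1}{23}\right)^{2} = \left(- \frac{162}{23}\right)^{2} = \frac{26244}{529} \approx 49.611$)
$x{\left(s,w \right)} = \frac{26244}{529} + w$ ($x{\left(s,w \right)} = w + \frac{26244}{529} = \frac{26244}{529} + w$)
$14 x{\left(5,7 \right)} = 14 \left(\frac{26244}{529} + 7\right) = 14 \cdot \frac{29947}{529} = \frac{419258}{529}$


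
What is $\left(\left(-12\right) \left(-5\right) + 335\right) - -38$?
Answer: $433$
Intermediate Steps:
$\left(\left(-12\right) \left(-5\right) + 335\right) - -38 = \left(60 + 335\right) + \left(-95 + 133\right) = 395 + 38 = 433$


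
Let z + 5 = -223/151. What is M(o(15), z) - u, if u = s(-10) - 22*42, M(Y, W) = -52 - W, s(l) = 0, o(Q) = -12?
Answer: 132650/151 ≈ 878.48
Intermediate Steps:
z = -978/151 (z = -5 - 223/151 = -978/151 ≈ -6.4768)
u = -924 (u = 0 - 22*42 = 0 - 924 = -924)
M(o(15), z) - u = (-52 - 1*(-978/151)) - 1*(-924) = (-52 + 978/151) + 924 = -6874/151 + 924 = 132650/151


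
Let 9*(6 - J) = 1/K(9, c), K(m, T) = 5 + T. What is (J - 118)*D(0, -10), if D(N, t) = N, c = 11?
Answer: 0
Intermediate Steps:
J = 863/144 (J = 6 - 1/(9*(5 + 11)) = 6 - 1/9/16 = 6 - 1/9*1/16 = 6 - 1/144 = 863/144 ≈ 5.9931)
(J - 118)*D(0, -10) = (863/144 - 118)*0 = -16129/144*0 = 0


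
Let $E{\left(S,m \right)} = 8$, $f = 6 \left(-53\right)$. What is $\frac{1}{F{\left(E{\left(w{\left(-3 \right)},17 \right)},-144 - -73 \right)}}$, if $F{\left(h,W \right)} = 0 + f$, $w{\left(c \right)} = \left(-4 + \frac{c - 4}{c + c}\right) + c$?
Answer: $- \frac{1}{318} \approx -0.0031447$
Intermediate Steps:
$w{\left(c \right)} = -4 + c + \frac{-4 + c}{2 c}$ ($w{\left(c \right)} = \left(-4 + \frac{-4 + c}{2 c}\right) + c = -4 + c + \frac{-4 + c}{2 c}$)
$f = -318$
$F{\left(h,W \right)} = -318$ ($F{\left(h,W \right)} = 0 - 318 = -318$)
$\frac{1}{F{\left(E{\left(w{\left(-3 \right)},17 \right)},-144 - -73 \right)}} = \frac{1}{-318} = - \frac{1}{318}$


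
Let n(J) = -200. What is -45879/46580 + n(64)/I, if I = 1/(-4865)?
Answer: 45322294121/46580 ≈ 9.7300e+5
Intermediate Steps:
I = -1/4865 ≈ -0.00020555
-45879/46580 + n(64)/I = -45879/46580 - 200/(-1/4865) = -45879*1/46580 - 200*(-4865) = -45879/46580 + 973000 = 45322294121/46580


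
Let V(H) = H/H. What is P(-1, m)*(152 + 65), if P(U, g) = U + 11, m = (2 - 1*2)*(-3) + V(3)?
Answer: 2170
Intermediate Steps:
V(H) = 1
m = 1 (m = (2 - 1*2)*(-3) + 1 = (2 - 2)*(-3) + 1 = 0*(-3) + 1 = 0 + 1 = 1)
P(U, g) = 11 + U
P(-1, m)*(152 + 65) = (11 - 1)*(152 + 65) = 10*217 = 2170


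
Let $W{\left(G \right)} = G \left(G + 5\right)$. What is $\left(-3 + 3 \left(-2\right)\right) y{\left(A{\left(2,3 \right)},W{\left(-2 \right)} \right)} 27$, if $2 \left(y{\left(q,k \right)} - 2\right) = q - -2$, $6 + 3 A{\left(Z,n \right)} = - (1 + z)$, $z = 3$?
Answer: $-324$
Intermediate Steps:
$A{\left(Z,n \right)} = - \frac{10}{3}$ ($A{\left(Z,n \right)} = -2 + \frac{\left(-1\right) \left(1 + 3\right)}{3} = -2 + \frac{\left(-1\right) 4}{3} = -2 + \frac{1}{3} \left(-4\right) = -2 - \frac{4}{3} = - \frac{10}{3}$)
$W{\left(G \right)} = G \left(5 + G\right)$
$y{\left(q,k \right)} = 3 + \frac{q}{2}$ ($y{\left(q,k \right)} = 2 + \frac{q - -2}{2} = 2 + \frac{q + 2}{2} = 2 + \frac{2 + q}{2} = 2 + \left(1 + \frac{q}{2}\right) = 3 + \frac{q}{2}$)
$\left(-3 + 3 \left(-2\right)\right) y{\left(A{\left(2,3 \right)},W{\left(-2 \right)} \right)} 27 = \left(-3 + 3 \left(-2\right)\right) \left(3 + \frac{1}{2} \left(- \frac{10}{3}\right)\right) 27 = \left(-3 - 6\right) \left(3 - \frac{5}{3}\right) 27 = \left(-9\right) \frac{4}{3} \cdot 27 = \left(-12\right) 27 = -324$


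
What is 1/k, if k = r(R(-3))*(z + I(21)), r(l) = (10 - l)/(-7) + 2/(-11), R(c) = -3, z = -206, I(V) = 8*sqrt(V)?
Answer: 7931/3225722 + 154*sqrt(21)/1612861 ≈ 0.0028962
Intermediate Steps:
r(l) = -124/77 + l/7 (r(l) = (10 - l)*(-1/7) + 2*(-1/11) = (-10/7 + l/7) - 2/11 = -124/77 + l/7)
k = 32342/77 - 1256*sqrt(21)/77 (k = (-124/77 + (1/7)*(-3))*(-206 + 8*sqrt(21)) = (-124/77 - 3/7)*(-206 + 8*sqrt(21)) = -157*(-206 + 8*sqrt(21))/77 = 32342/77 - 1256*sqrt(21)/77 ≈ 345.28)
1/k = 1/(32342/77 - 1256*sqrt(21)/77)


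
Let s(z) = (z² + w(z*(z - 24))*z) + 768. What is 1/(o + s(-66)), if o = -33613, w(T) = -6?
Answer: -1/28093 ≈ -3.5596e-5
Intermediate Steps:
s(z) = 768 + z² - 6*z (s(z) = (z² - 6*z) + 768 = 768 + z² - 6*z)
1/(o + s(-66)) = 1/(-33613 + (768 + (-66)² - 6*(-66))) = 1/(-33613 + (768 + 4356 + 396)) = 1/(-33613 + 5520) = 1/(-28093) = -1/28093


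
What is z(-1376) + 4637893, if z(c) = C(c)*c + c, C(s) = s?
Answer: 6529893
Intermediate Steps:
z(c) = c + c² (z(c) = c*c + c = c² + c = c + c²)
z(-1376) + 4637893 = -1376*(1 - 1376) + 4637893 = -1376*(-1375) + 4637893 = 1892000 + 4637893 = 6529893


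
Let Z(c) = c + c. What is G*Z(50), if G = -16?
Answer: -1600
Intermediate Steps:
Z(c) = 2*c
G*Z(50) = -32*50 = -16*100 = -1600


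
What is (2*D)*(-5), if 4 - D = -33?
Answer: -370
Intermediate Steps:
D = 37 (D = 4 - 1*(-33) = 4 + 33 = 37)
(2*D)*(-5) = (2*37)*(-5) = 74*(-5) = -370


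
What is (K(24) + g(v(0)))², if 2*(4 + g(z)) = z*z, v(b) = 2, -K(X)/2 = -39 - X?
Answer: 15376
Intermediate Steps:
K(X) = 78 + 2*X (K(X) = -2*(-39 - X) = 78 + 2*X)
g(z) = -4 + z²/2 (g(z) = -4 + (z*z)/2 = -4 + z²/2)
(K(24) + g(v(0)))² = ((78 + 2*24) + (-4 + (½)*2²))² = ((78 + 48) + (-4 + (½)*4))² = (126 + (-4 + 2))² = (126 - 2)² = 124² = 15376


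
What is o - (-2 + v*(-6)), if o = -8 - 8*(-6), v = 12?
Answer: 114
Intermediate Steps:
o = 40 (o = -8 + 48 = 40)
o - (-2 + v*(-6)) = 40 - (-2 + 12*(-6)) = 40 - (-2 - 72) = 40 - 1*(-74) = 40 + 74 = 114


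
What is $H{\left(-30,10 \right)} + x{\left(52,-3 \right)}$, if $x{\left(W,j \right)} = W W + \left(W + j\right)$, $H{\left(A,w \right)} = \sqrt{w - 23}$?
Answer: $2753 + i \sqrt{13} \approx 2753.0 + 3.6056 i$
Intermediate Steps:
$H{\left(A,w \right)} = \sqrt{-23 + w}$
$x{\left(W,j \right)} = W + j + W^{2}$ ($x{\left(W,j \right)} = W^{2} + \left(W + j\right) = W + j + W^{2}$)
$H{\left(-30,10 \right)} + x{\left(52,-3 \right)} = \sqrt{-23 + 10} + \left(52 - 3 + 52^{2}\right) = \sqrt{-13} + \left(52 - 3 + 2704\right) = i \sqrt{13} + 2753 = 2753 + i \sqrt{13}$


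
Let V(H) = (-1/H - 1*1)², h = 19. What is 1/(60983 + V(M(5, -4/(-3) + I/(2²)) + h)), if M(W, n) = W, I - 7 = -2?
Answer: 576/35126833 ≈ 1.6398e-5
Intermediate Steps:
I = 5 (I = 7 - 2 = 5)
V(H) = (-1 - 1/H)² (V(H) = (-1/H - 1)² = (-1 - 1/H)²)
1/(60983 + V(M(5, -4/(-3) + I/(2²)) + h)) = 1/(60983 + (1 + (5 + 19))²/(5 + 19)²) = 1/(60983 + (1 + 24)²/24²) = 1/(60983 + (1/576)*25²) = 1/(60983 + (1/576)*625) = 1/(60983 + 625/576) = 1/(35126833/576) = 576/35126833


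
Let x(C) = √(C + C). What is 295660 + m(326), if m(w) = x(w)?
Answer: 295660 + 2*√163 ≈ 2.9569e+5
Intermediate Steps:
x(C) = √2*√C (x(C) = √(2*C) = √2*√C)
m(w) = √2*√w
295660 + m(326) = 295660 + √2*√326 = 295660 + 2*√163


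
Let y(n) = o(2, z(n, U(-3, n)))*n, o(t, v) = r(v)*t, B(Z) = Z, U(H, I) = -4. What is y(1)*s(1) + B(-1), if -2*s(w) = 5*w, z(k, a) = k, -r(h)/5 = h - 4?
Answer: -76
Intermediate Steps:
r(h) = 20 - 5*h (r(h) = -5*(h - 4) = -5*(-4 + h) = 20 - 5*h)
o(t, v) = t*(20 - 5*v) (o(t, v) = (20 - 5*v)*t = t*(20 - 5*v))
s(w) = -5*w/2
y(n) = n*(40 - 10*n) (y(n) = (5*2*(4 - n))*n = (40 - 10*n)*n = n*(40 - 10*n))
y(1)*s(1) + B(-1) = (10*1*(4 - 1*1))*(-5/2*1) - 1 = (10*1*(4 - 1))*(-5/2) - 1 = (10*1*3)*(-5/2) - 1 = 30*(-5/2) - 1 = -75 - 1 = -76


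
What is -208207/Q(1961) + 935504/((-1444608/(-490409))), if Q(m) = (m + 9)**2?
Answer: 1464208368135859/4610509200 ≈ 3.1758e+5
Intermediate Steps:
Q(m) = (9 + m)**2
-208207/Q(1961) + 935504/((-1444608/(-490409))) = -208207/(9 + 1961)**2 + 935504/((-1444608/(-490409))) = -208207/(1970**2) + 935504/((-1444608*(-1/490409))) = -208207/3880900 + 935504/(76032/25811) = -208207*1/3880900 + 935504*(25811/76032) = -208207/3880900 + 1509143359/4752 = 1464208368135859/4610509200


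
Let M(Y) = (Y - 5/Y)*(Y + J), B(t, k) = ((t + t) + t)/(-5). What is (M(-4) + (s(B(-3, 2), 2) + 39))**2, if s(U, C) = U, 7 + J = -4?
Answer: 2692881/400 ≈ 6732.2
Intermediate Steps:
J = -11 (J = -7 - 4 = -11)
B(t, k) = -3*t/5 (B(t, k) = (2*t + t)*(-1/5) = (3*t)*(-1/5) = -3*t/5)
M(Y) = (-11 + Y)*(Y - 5/Y) (M(Y) = (Y - 5/Y)*(Y - 11) = (Y - 5/Y)*(-11 + Y) = (-11 + Y)*(Y - 5/Y))
(M(-4) + (s(B(-3, 2), 2) + 39))**2 = ((-5 + (-4)**2 - 11*(-4) + 55/(-4)) + (-3/5*(-3) + 39))**2 = ((-5 + 16 + 44 + 55*(-1/4)) + (9/5 + 39))**2 = ((-5 + 16 + 44 - 55/4) + 204/5)**2 = (165/4 + 204/5)**2 = (1641/20)**2 = 2692881/400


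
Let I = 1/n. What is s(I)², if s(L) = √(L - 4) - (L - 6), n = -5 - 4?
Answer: 2692/81 + 110*I*√37/27 ≈ 33.235 + 24.782*I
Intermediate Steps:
n = -9
I = -⅑ (I = 1/(-9) = -⅑ ≈ -0.11111)
s(L) = 6 + √(-4 + L) - L (s(L) = √(-4 + L) - (L - 1*6) = √(-4 + L) - (L - 6) = √(-4 + L) - (-6 + L) = √(-4 + L) + (6 - L) = 6 + √(-4 + L) - L)
s(I)² = (6 + √(-4 - ⅑) - 1*(-⅑))² = (6 + √(-37/9) + ⅑)² = (6 + I*√37/3 + ⅑)² = (55/9 + I*√37/3)²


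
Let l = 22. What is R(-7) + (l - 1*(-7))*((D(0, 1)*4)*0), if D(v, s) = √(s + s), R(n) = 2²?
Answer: 4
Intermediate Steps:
R(n) = 4
D(v, s) = √2*√s (D(v, s) = √(2*s) = √2*√s)
R(-7) + (l - 1*(-7))*((D(0, 1)*4)*0) = 4 + (22 - 1*(-7))*(((√2*√1)*4)*0) = 4 + (22 + 7)*(((√2*1)*4)*0) = 4 + 29*((√2*4)*0) = 4 + 29*((4*√2)*0) = 4 + 29*0 = 4 + 0 = 4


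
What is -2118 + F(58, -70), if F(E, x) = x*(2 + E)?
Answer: -6318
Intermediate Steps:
-2118 + F(58, -70) = -2118 - 70*(2 + 58) = -2118 - 70*60 = -2118 - 4200 = -6318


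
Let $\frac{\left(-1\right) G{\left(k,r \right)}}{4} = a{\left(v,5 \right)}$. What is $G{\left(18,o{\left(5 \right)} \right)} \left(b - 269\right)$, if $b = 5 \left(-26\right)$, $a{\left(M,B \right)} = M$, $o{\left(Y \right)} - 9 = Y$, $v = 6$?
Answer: $9576$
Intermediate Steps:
$o{\left(Y \right)} = 9 + Y$
$G{\left(k,r \right)} = -24$ ($G{\left(k,r \right)} = \left(-4\right) 6 = -24$)
$b = -130$
$G{\left(18,o{\left(5 \right)} \right)} \left(b - 269\right) = - 24 \left(-130 - 269\right) = \left(-24\right) \left(-399\right) = 9576$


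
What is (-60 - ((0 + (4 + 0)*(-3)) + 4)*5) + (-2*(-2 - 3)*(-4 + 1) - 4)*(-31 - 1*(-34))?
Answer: -122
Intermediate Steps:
(-60 - ((0 + (4 + 0)*(-3)) + 4)*5) + (-2*(-2 - 3)*(-4 + 1) - 4)*(-31 - 1*(-34)) = (-60 - ((0 + 4*(-3)) + 4)*5) + (-(-10)*(-3) - 4)*(-31 + 34) = (-60 - ((0 - 12) + 4)*5) + (-2*15 - 4)*3 = (-60 - (-12 + 4)*5) + (-30 - 4)*3 = (-60 - (-8)*5) - 34*3 = (-60 - 1*(-40)) - 102 = (-60 + 40) - 102 = -20 - 102 = -122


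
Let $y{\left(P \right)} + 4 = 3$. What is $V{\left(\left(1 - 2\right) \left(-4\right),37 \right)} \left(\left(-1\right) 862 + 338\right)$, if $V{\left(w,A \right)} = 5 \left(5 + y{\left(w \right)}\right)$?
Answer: $-10480$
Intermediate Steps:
$y{\left(P \right)} = -1$ ($y{\left(P \right)} = -4 + 3 = -1$)
$V{\left(w,A \right)} = 20$ ($V{\left(w,A \right)} = 5 \left(5 - 1\right) = 5 \cdot 4 = 20$)
$V{\left(\left(1 - 2\right) \left(-4\right),37 \right)} \left(\left(-1\right) 862 + 338\right) = 20 \left(\left(-1\right) 862 + 338\right) = 20 \left(-862 + 338\right) = 20 \left(-524\right) = -10480$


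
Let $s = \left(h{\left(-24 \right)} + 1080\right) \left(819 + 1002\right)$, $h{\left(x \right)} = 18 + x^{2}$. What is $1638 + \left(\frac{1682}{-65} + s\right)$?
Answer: $\frac{198247798}{65} \approx 3.05 \cdot 10^{6}$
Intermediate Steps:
$s = 3048354$ ($s = \left(\left(18 + \left(-24\right)^{2}\right) + 1080\right) \left(819 + 1002\right) = \left(\left(18 + 576\right) + 1080\right) 1821 = \left(594 + 1080\right) 1821 = 1674 \cdot 1821 = 3048354$)
$1638 + \left(\frac{1682}{-65} + s\right) = 1638 + \left(\frac{1682}{-65} + 3048354\right) = 1638 + \left(1682 \left(- \frac{1}{65}\right) + 3048354\right) = 1638 + \left(- \frac{1682}{65} + 3048354\right) = 1638 + \frac{198141328}{65} = \frac{198247798}{65}$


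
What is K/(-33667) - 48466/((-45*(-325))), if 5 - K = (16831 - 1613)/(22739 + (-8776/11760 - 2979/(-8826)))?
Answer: -40116406318452109403/12104973993073645125 ≈ -3.3140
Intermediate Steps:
K = 106469645665/24584623799 (K = 5 - (16831 - 1613)/(22739 + (-8776/11760 - 2979/(-8826))) = 5 - 15218/(22739 + (-8776*1/11760 - 2979*(-1/8826))) = 5 - 15218/(22739 + (-1097/1470 + 993/2942)) = 5 - 15218/(22739 - 441916/1081185) = 5 - 15218/24584623799/1081185 = 5 - 15218*1081185/24584623799 = 5 - 1*16453473330/24584623799 = 5 - 16453473330/24584623799 = 106469645665/24584623799 ≈ 4.3307)
K/(-33667) - 48466/((-45*(-325))) = (106469645665/24584623799)/(-33667) - 48466/((-45*(-325))) = (106469645665/24584623799)*(-1/33667) - 48466/14625 = -106469645665/827690529440933 - 48466*1/14625 = -106469645665/827690529440933 - 48466/14625 = -40116406318452109403/12104973993073645125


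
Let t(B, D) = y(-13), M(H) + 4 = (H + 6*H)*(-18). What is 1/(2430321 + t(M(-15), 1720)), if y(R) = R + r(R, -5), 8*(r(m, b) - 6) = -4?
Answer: 2/4860627 ≈ 4.1147e-7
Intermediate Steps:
r(m, b) = 11/2 (r(m, b) = 6 + (⅛)*(-4) = 6 - ½ = 11/2)
M(H) = -4 - 126*H (M(H) = -4 + (H + 6*H)*(-18) = -4 + (7*H)*(-18) = -4 - 126*H)
y(R) = 11/2 + R (y(R) = R + 11/2 = 11/2 + R)
t(B, D) = -15/2 (t(B, D) = 11/2 - 13 = -15/2)
1/(2430321 + t(M(-15), 1720)) = 1/(2430321 - 15/2) = 1/(4860627/2) = 2/4860627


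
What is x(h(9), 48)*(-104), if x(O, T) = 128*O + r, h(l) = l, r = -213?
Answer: -97656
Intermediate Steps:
x(O, T) = -213 + 128*O (x(O, T) = 128*O - 213 = -213 + 128*O)
x(h(9), 48)*(-104) = (-213 + 128*9)*(-104) = (-213 + 1152)*(-104) = 939*(-104) = -97656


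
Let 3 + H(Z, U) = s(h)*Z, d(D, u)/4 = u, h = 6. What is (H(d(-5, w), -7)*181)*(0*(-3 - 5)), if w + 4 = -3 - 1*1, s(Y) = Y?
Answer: 0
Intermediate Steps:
w = -8 (w = -4 + (-3 - 1*1) = -4 + (-3 - 1) = -4 - 4 = -8)
d(D, u) = 4*u
H(Z, U) = -3 + 6*Z
(H(d(-5, w), -7)*181)*(0*(-3 - 5)) = ((-3 + 6*(4*(-8)))*181)*(0*(-3 - 5)) = ((-3 + 6*(-32))*181)*(0*(-8)) = ((-3 - 192)*181)*0 = -195*181*0 = -35295*0 = 0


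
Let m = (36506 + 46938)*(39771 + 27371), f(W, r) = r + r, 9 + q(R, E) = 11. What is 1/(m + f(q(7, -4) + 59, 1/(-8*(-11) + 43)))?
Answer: 131/733940213290 ≈ 1.7849e-10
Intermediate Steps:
q(R, E) = 2 (q(R, E) = -9 + 11 = 2)
f(W, r) = 2*r
m = 5602597048 (m = 83444*67142 = 5602597048)
1/(m + f(q(7, -4) + 59, 1/(-8*(-11) + 43))) = 1/(5602597048 + 2/(-8*(-11) + 43)) = 1/(5602597048 + 2/(88 + 43)) = 1/(5602597048 + 2/131) = 1/(733940213290/131) = 131/733940213290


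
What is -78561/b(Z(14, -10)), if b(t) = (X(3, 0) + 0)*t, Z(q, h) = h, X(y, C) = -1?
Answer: -78561/10 ≈ -7856.1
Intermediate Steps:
b(t) = -t (b(t) = (-1 + 0)*t = -t)
-78561/b(Z(14, -10)) = -78561/((-1*(-10))) = -78561/10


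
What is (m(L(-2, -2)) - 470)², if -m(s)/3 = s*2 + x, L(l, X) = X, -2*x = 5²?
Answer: 707281/4 ≈ 1.7682e+5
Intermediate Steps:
x = -25/2 (x = -½*5² = -½*25 = -25/2 ≈ -12.500)
m(s) = 75/2 - 6*s (m(s) = -3*(s*2 - 25/2) = -3*(2*s - 25/2) = -3*(-25/2 + 2*s) = 75/2 - 6*s)
(m(L(-2, -2)) - 470)² = ((75/2 - 6*(-2)) - 470)² = ((75/2 + 12) - 470)² = (99/2 - 470)² = (-841/2)² = 707281/4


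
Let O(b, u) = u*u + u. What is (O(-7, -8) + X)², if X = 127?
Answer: 33489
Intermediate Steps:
O(b, u) = u + u² (O(b, u) = u² + u = u + u²)
(O(-7, -8) + X)² = (-8*(1 - 8) + 127)² = (-8*(-7) + 127)² = (56 + 127)² = 183² = 33489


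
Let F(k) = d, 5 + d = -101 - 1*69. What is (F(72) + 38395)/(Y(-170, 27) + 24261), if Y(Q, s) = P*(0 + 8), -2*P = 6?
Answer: 12740/8079 ≈ 1.5769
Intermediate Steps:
d = -175 (d = -5 + (-101 - 1*69) = -5 + (-101 - 69) = -5 - 170 = -175)
P = -3 (P = -½*6 = -3)
F(k) = -175
Y(Q, s) = -24 (Y(Q, s) = -3*(0 + 8) = -3*8 = -24)
(F(72) + 38395)/(Y(-170, 27) + 24261) = (-175 + 38395)/(-24 + 24261) = 38220/24237 = 38220*(1/24237) = 12740/8079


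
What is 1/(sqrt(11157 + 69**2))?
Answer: sqrt(15918)/15918 ≈ 0.0079260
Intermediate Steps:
1/(sqrt(11157 + 69**2)) = 1/(sqrt(11157 + 4761)) = 1/(sqrt(15918)) = sqrt(15918)/15918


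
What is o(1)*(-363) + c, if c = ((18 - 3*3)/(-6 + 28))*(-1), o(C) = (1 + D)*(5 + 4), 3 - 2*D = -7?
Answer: -431253/22 ≈ -19602.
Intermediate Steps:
D = 5 (D = 3/2 - ½*(-7) = 3/2 + 7/2 = 5)
o(C) = 54 (o(C) = (1 + 5)*(5 + 4) = 6*9 = 54)
c = -9/22 (c = ((18 - 9)/22)*(-1) = (9*(1/22))*(-1) = (9/22)*(-1) = -9/22 ≈ -0.40909)
o(1)*(-363) + c = 54*(-363) - 9/22 = -19602 - 9/22 = -431253/22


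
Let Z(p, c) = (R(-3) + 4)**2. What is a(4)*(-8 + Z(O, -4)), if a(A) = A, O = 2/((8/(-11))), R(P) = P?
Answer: -28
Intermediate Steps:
O = -11/4 (O = 2/((8*(-1/11))) = 2/(-8/11) = 2*(-11/8) = -11/4 ≈ -2.7500)
Z(p, c) = 1 (Z(p, c) = (-3 + 4)**2 = 1**2 = 1)
a(4)*(-8 + Z(O, -4)) = 4*(-8 + 1) = 4*(-7) = -28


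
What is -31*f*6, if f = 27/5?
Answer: -5022/5 ≈ -1004.4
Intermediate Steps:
f = 27/5 (f = 27*(⅕) = 27/5 ≈ 5.4000)
-31*f*6 = -31*27/5*6 = -837/5*6 = -5022/5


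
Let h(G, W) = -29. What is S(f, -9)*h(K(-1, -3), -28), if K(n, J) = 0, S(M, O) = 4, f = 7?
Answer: -116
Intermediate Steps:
S(f, -9)*h(K(-1, -3), -28) = 4*(-29) = -116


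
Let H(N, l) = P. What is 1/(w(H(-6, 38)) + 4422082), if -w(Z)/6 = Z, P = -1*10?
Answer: 1/4422142 ≈ 2.2613e-7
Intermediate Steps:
P = -10
H(N, l) = -10
w(Z) = -6*Z
1/(w(H(-6, 38)) + 4422082) = 1/(-6*(-10) + 4422082) = 1/(60 + 4422082) = 1/4422142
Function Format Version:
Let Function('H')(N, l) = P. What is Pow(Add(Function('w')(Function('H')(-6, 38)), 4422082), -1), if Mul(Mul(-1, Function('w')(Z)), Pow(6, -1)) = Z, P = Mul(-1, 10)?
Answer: Rational(1, 4422142) ≈ 2.2613e-7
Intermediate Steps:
P = -10
Function('H')(N, l) = -10
Function('w')(Z) = Mul(-6, Z)
Pow(Add(Function('w')(Function('H')(-6, 38)), 4422082), -1) = Pow(Add(Mul(-6, -10), 4422082), -1) = Pow(Add(60, 4422082), -1) = Pow(4422142, -1) = Rational(1, 4422142)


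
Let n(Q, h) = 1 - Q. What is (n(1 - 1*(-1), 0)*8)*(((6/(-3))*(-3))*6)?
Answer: -288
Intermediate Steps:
(n(1 - 1*(-1), 0)*8)*(((6/(-3))*(-3))*6) = ((1 - (1 - 1*(-1)))*8)*(((6/(-3))*(-3))*6) = ((1 - (1 + 1))*8)*(((6*(-1/3))*(-3))*6) = ((1 - 1*2)*8)*(-2*(-3)*6) = ((1 - 2)*8)*(6*6) = -1*8*36 = -8*36 = -288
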